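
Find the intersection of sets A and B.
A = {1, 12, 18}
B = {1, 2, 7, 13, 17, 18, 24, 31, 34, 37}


Set A = {1, 12, 18}
Set B = {1, 2, 7, 13, 17, 18, 24, 31, 34, 37}
A ∩ B includes only elements in both sets.
Check each element of A against B:
1 ✓, 12 ✗, 18 ✓
A ∩ B = {1, 18}

{1, 18}


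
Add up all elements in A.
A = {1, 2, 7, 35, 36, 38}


Set A = {1, 2, 7, 35, 36, 38}
Sum = 1 + 2 + 7 + 35 + 36 + 38 = 119

119


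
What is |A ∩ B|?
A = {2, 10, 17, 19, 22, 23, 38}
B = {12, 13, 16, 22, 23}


Set A = {2, 10, 17, 19, 22, 23, 38}
Set B = {12, 13, 16, 22, 23}
A ∩ B = {22, 23}
|A ∩ B| = 2

2


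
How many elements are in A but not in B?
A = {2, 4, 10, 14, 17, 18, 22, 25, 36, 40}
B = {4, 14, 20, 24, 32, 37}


Set A = {2, 4, 10, 14, 17, 18, 22, 25, 36, 40}
Set B = {4, 14, 20, 24, 32, 37}
A \ B = {2, 10, 17, 18, 22, 25, 36, 40}
|A \ B| = 8

8


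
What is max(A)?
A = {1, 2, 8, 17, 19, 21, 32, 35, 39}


Set A = {1, 2, 8, 17, 19, 21, 32, 35, 39}
Elements in ascending order: 1, 2, 8, 17, 19, 21, 32, 35, 39
The largest element is 39.

39


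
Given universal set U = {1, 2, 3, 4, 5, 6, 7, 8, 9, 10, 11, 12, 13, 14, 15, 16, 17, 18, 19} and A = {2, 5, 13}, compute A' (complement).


Universal set U = {1, 2, 3, 4, 5, 6, 7, 8, 9, 10, 11, 12, 13, 14, 15, 16, 17, 18, 19}
Set A = {2, 5, 13}
A' = U \ A = elements in U but not in A
Checking each element of U:
1 (not in A, include), 2 (in A, exclude), 3 (not in A, include), 4 (not in A, include), 5 (in A, exclude), 6 (not in A, include), 7 (not in A, include), 8 (not in A, include), 9 (not in A, include), 10 (not in A, include), 11 (not in A, include), 12 (not in A, include), 13 (in A, exclude), 14 (not in A, include), 15 (not in A, include), 16 (not in A, include), 17 (not in A, include), 18 (not in A, include), 19 (not in A, include)
A' = {1, 3, 4, 6, 7, 8, 9, 10, 11, 12, 14, 15, 16, 17, 18, 19}

{1, 3, 4, 6, 7, 8, 9, 10, 11, 12, 14, 15, 16, 17, 18, 19}


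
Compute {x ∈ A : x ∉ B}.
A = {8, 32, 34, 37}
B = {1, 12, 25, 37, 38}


Set A = {8, 32, 34, 37}
Set B = {1, 12, 25, 37, 38}
Check each element of A against B:
8 ∉ B (include), 32 ∉ B (include), 34 ∉ B (include), 37 ∈ B
Elements of A not in B: {8, 32, 34}

{8, 32, 34}


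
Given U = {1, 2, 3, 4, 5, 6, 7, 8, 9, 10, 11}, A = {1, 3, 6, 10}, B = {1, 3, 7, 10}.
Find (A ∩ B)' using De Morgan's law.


U = {1, 2, 3, 4, 5, 6, 7, 8, 9, 10, 11}
A = {1, 3, 6, 10}, B = {1, 3, 7, 10}
A ∩ B = {1, 3, 10}
(A ∩ B)' = U \ (A ∩ B) = {2, 4, 5, 6, 7, 8, 9, 11}
Verification via A' ∪ B': A' = {2, 4, 5, 7, 8, 9, 11}, B' = {2, 4, 5, 6, 8, 9, 11}
A' ∪ B' = {2, 4, 5, 6, 7, 8, 9, 11} ✓

{2, 4, 5, 6, 7, 8, 9, 11}


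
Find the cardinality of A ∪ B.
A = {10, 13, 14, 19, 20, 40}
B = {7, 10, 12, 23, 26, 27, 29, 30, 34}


Set A = {10, 13, 14, 19, 20, 40}, |A| = 6
Set B = {7, 10, 12, 23, 26, 27, 29, 30, 34}, |B| = 9
A ∩ B = {10}, |A ∩ B| = 1
|A ∪ B| = |A| + |B| - |A ∩ B| = 6 + 9 - 1 = 14

14


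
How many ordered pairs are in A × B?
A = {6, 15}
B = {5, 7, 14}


Set A = {6, 15} has 2 elements.
Set B = {5, 7, 14} has 3 elements.
|A × B| = |A| × |B| = 2 × 3 = 6

6


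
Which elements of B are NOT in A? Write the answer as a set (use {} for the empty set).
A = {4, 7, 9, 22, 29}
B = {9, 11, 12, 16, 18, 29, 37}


Set A = {4, 7, 9, 22, 29}
Set B = {9, 11, 12, 16, 18, 29, 37}
Check each element of B against A:
9 ∈ A, 11 ∉ A (include), 12 ∉ A (include), 16 ∉ A (include), 18 ∉ A (include), 29 ∈ A, 37 ∉ A (include)
Elements of B not in A: {11, 12, 16, 18, 37}

{11, 12, 16, 18, 37}


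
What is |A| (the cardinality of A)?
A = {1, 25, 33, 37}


Set A = {1, 25, 33, 37}
Listing elements: 1, 25, 33, 37
Counting: 4 elements
|A| = 4

4


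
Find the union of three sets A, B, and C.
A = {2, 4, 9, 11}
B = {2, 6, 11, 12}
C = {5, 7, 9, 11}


Set A = {2, 4, 9, 11}
Set B = {2, 6, 11, 12}
Set C = {5, 7, 9, 11}
First, A ∪ B = {2, 4, 6, 9, 11, 12}
Then, (A ∪ B) ∪ C = {2, 4, 5, 6, 7, 9, 11, 12}

{2, 4, 5, 6, 7, 9, 11, 12}


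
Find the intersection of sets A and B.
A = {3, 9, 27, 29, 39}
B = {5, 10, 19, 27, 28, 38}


Set A = {3, 9, 27, 29, 39}
Set B = {5, 10, 19, 27, 28, 38}
A ∩ B includes only elements in both sets.
Check each element of A against B:
3 ✗, 9 ✗, 27 ✓, 29 ✗, 39 ✗
A ∩ B = {27}

{27}


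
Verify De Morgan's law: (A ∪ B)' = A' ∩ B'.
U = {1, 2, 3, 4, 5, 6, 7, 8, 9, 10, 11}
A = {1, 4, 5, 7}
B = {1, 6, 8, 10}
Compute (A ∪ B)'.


U = {1, 2, 3, 4, 5, 6, 7, 8, 9, 10, 11}
A = {1, 4, 5, 7}, B = {1, 6, 8, 10}
A ∪ B = {1, 4, 5, 6, 7, 8, 10}
(A ∪ B)' = U \ (A ∪ B) = {2, 3, 9, 11}
Verification via A' ∩ B': A' = {2, 3, 6, 8, 9, 10, 11}, B' = {2, 3, 4, 5, 7, 9, 11}
A' ∩ B' = {2, 3, 9, 11} ✓

{2, 3, 9, 11}


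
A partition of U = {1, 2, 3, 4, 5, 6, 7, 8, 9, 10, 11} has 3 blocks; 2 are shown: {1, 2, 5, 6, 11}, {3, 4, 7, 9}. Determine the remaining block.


U = {1, 2, 3, 4, 5, 6, 7, 8, 9, 10, 11}
Shown blocks: {1, 2, 5, 6, 11}, {3, 4, 7, 9}
A partition's blocks are pairwise disjoint and cover U, so the missing block = U \ (union of shown blocks).
Union of shown blocks: {1, 2, 3, 4, 5, 6, 7, 9, 11}
Missing block = U \ (union) = {8, 10}

{8, 10}


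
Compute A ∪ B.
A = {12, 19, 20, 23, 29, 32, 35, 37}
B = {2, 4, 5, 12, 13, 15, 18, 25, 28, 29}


Set A = {12, 19, 20, 23, 29, 32, 35, 37}
Set B = {2, 4, 5, 12, 13, 15, 18, 25, 28, 29}
A ∪ B includes all elements in either set.
Elements from A: {12, 19, 20, 23, 29, 32, 35, 37}
Elements from B not already included: {2, 4, 5, 13, 15, 18, 25, 28}
A ∪ B = {2, 4, 5, 12, 13, 15, 18, 19, 20, 23, 25, 28, 29, 32, 35, 37}

{2, 4, 5, 12, 13, 15, 18, 19, 20, 23, 25, 28, 29, 32, 35, 37}


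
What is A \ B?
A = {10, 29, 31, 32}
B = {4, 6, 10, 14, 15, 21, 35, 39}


Set A = {10, 29, 31, 32}
Set B = {4, 6, 10, 14, 15, 21, 35, 39}
A \ B includes elements in A that are not in B.
Check each element of A:
10 (in B, remove), 29 (not in B, keep), 31 (not in B, keep), 32 (not in B, keep)
A \ B = {29, 31, 32}

{29, 31, 32}


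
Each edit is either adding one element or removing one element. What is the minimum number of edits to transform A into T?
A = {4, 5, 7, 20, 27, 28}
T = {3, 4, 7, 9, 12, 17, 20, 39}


Set A = {4, 5, 7, 20, 27, 28}
Set T = {3, 4, 7, 9, 12, 17, 20, 39}
Elements to remove from A (in A, not in T): {5, 27, 28} → 3 removals
Elements to add to A (in T, not in A): {3, 9, 12, 17, 39} → 5 additions
Total edits = 3 + 5 = 8

8


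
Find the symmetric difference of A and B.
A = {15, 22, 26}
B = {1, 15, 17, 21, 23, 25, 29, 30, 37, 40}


Set A = {15, 22, 26}
Set B = {1, 15, 17, 21, 23, 25, 29, 30, 37, 40}
A △ B = (A \ B) ∪ (B \ A)
Elements in A but not B: {22, 26}
Elements in B but not A: {1, 17, 21, 23, 25, 29, 30, 37, 40}
A △ B = {1, 17, 21, 22, 23, 25, 26, 29, 30, 37, 40}

{1, 17, 21, 22, 23, 25, 26, 29, 30, 37, 40}


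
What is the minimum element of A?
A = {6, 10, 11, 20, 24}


Set A = {6, 10, 11, 20, 24}
Elements in ascending order: 6, 10, 11, 20, 24
The smallest element is 6.

6


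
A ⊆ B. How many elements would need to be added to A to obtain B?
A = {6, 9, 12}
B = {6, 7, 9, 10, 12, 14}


Set A = {6, 9, 12}, |A| = 3
Set B = {6, 7, 9, 10, 12, 14}, |B| = 6
Since A ⊆ B: B \ A = {7, 10, 14}
|B| - |A| = 6 - 3 = 3

3


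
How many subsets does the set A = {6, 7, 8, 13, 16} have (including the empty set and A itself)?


Set A = {6, 7, 8, 13, 16}
|A| = 5
The power set P(A) contains all subsets of A.
|P(A)| = 2^|A| = 2^5 = 32

32


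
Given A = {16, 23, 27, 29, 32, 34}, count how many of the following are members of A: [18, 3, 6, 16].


Set A = {16, 23, 27, 29, 32, 34}
Candidates: [18, 3, 6, 16]
Check each candidate:
18 ∉ A, 3 ∉ A, 6 ∉ A, 16 ∈ A
Count of candidates in A: 1

1


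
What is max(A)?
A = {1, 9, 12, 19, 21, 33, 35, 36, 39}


Set A = {1, 9, 12, 19, 21, 33, 35, 36, 39}
Elements in ascending order: 1, 9, 12, 19, 21, 33, 35, 36, 39
The largest element is 39.

39


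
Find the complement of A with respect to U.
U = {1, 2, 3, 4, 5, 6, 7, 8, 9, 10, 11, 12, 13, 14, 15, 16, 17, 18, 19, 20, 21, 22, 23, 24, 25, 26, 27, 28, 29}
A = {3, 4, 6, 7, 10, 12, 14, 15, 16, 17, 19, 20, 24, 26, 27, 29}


Universal set U = {1, 2, 3, 4, 5, 6, 7, 8, 9, 10, 11, 12, 13, 14, 15, 16, 17, 18, 19, 20, 21, 22, 23, 24, 25, 26, 27, 28, 29}
Set A = {3, 4, 6, 7, 10, 12, 14, 15, 16, 17, 19, 20, 24, 26, 27, 29}
A' = U \ A = elements in U but not in A
Checking each element of U:
1 (not in A, include), 2 (not in A, include), 3 (in A, exclude), 4 (in A, exclude), 5 (not in A, include), 6 (in A, exclude), 7 (in A, exclude), 8 (not in A, include), 9 (not in A, include), 10 (in A, exclude), 11 (not in A, include), 12 (in A, exclude), 13 (not in A, include), 14 (in A, exclude), 15 (in A, exclude), 16 (in A, exclude), 17 (in A, exclude), 18 (not in A, include), 19 (in A, exclude), 20 (in A, exclude), 21 (not in A, include), 22 (not in A, include), 23 (not in A, include), 24 (in A, exclude), 25 (not in A, include), 26 (in A, exclude), 27 (in A, exclude), 28 (not in A, include), 29 (in A, exclude)
A' = {1, 2, 5, 8, 9, 11, 13, 18, 21, 22, 23, 25, 28}

{1, 2, 5, 8, 9, 11, 13, 18, 21, 22, 23, 25, 28}


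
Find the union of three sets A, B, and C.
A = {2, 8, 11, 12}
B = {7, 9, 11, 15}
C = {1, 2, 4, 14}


Set A = {2, 8, 11, 12}
Set B = {7, 9, 11, 15}
Set C = {1, 2, 4, 14}
First, A ∪ B = {2, 7, 8, 9, 11, 12, 15}
Then, (A ∪ B) ∪ C = {1, 2, 4, 7, 8, 9, 11, 12, 14, 15}

{1, 2, 4, 7, 8, 9, 11, 12, 14, 15}


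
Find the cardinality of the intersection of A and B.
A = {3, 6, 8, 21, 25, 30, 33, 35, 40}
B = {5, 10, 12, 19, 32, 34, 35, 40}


Set A = {3, 6, 8, 21, 25, 30, 33, 35, 40}
Set B = {5, 10, 12, 19, 32, 34, 35, 40}
A ∩ B = {35, 40}
|A ∩ B| = 2

2


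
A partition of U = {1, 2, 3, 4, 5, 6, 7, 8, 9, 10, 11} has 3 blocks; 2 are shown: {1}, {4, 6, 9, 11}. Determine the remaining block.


U = {1, 2, 3, 4, 5, 6, 7, 8, 9, 10, 11}
Shown blocks: {1}, {4, 6, 9, 11}
A partition's blocks are pairwise disjoint and cover U, so the missing block = U \ (union of shown blocks).
Union of shown blocks: {1, 4, 6, 9, 11}
Missing block = U \ (union) = {2, 3, 5, 7, 8, 10}

{2, 3, 5, 7, 8, 10}


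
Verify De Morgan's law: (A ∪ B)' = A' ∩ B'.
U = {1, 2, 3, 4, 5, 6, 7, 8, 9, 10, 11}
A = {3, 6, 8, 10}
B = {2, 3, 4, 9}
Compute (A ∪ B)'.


U = {1, 2, 3, 4, 5, 6, 7, 8, 9, 10, 11}
A = {3, 6, 8, 10}, B = {2, 3, 4, 9}
A ∪ B = {2, 3, 4, 6, 8, 9, 10}
(A ∪ B)' = U \ (A ∪ B) = {1, 5, 7, 11}
Verification via A' ∩ B': A' = {1, 2, 4, 5, 7, 9, 11}, B' = {1, 5, 6, 7, 8, 10, 11}
A' ∩ B' = {1, 5, 7, 11} ✓

{1, 5, 7, 11}


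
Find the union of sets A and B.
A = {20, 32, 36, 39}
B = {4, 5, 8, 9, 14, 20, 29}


Set A = {20, 32, 36, 39}
Set B = {4, 5, 8, 9, 14, 20, 29}
A ∪ B includes all elements in either set.
Elements from A: {20, 32, 36, 39}
Elements from B not already included: {4, 5, 8, 9, 14, 29}
A ∪ B = {4, 5, 8, 9, 14, 20, 29, 32, 36, 39}

{4, 5, 8, 9, 14, 20, 29, 32, 36, 39}


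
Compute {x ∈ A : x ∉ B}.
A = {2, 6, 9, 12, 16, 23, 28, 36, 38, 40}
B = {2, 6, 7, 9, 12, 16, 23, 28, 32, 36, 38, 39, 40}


Set A = {2, 6, 9, 12, 16, 23, 28, 36, 38, 40}
Set B = {2, 6, 7, 9, 12, 16, 23, 28, 32, 36, 38, 39, 40}
Check each element of A against B:
2 ∈ B, 6 ∈ B, 9 ∈ B, 12 ∈ B, 16 ∈ B, 23 ∈ B, 28 ∈ B, 36 ∈ B, 38 ∈ B, 40 ∈ B
Elements of A not in B: {}

{}


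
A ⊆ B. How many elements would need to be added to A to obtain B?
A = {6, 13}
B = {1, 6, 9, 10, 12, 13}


Set A = {6, 13}, |A| = 2
Set B = {1, 6, 9, 10, 12, 13}, |B| = 6
Since A ⊆ B: B \ A = {1, 9, 10, 12}
|B| - |A| = 6 - 2 = 4

4


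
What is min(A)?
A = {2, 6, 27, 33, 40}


Set A = {2, 6, 27, 33, 40}
Elements in ascending order: 2, 6, 27, 33, 40
The smallest element is 2.

2


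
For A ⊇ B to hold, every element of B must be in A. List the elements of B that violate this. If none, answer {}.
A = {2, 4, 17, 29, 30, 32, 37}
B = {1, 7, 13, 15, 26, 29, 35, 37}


Set A = {2, 4, 17, 29, 30, 32, 37}
Set B = {1, 7, 13, 15, 26, 29, 35, 37}
Check each element of B against A:
1 ∉ A (include), 7 ∉ A (include), 13 ∉ A (include), 15 ∉ A (include), 26 ∉ A (include), 29 ∈ A, 35 ∉ A (include), 37 ∈ A
Elements of B not in A: {1, 7, 13, 15, 26, 35}

{1, 7, 13, 15, 26, 35}


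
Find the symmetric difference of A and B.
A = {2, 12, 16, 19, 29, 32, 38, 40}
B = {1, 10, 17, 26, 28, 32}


Set A = {2, 12, 16, 19, 29, 32, 38, 40}
Set B = {1, 10, 17, 26, 28, 32}
A △ B = (A \ B) ∪ (B \ A)
Elements in A but not B: {2, 12, 16, 19, 29, 38, 40}
Elements in B but not A: {1, 10, 17, 26, 28}
A △ B = {1, 2, 10, 12, 16, 17, 19, 26, 28, 29, 38, 40}

{1, 2, 10, 12, 16, 17, 19, 26, 28, 29, 38, 40}


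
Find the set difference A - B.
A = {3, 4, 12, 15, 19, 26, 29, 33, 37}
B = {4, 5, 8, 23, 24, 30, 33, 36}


Set A = {3, 4, 12, 15, 19, 26, 29, 33, 37}
Set B = {4, 5, 8, 23, 24, 30, 33, 36}
A \ B includes elements in A that are not in B.
Check each element of A:
3 (not in B, keep), 4 (in B, remove), 12 (not in B, keep), 15 (not in B, keep), 19 (not in B, keep), 26 (not in B, keep), 29 (not in B, keep), 33 (in B, remove), 37 (not in B, keep)
A \ B = {3, 12, 15, 19, 26, 29, 37}

{3, 12, 15, 19, 26, 29, 37}


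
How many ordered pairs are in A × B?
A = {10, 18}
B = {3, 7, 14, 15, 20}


Set A = {10, 18} has 2 elements.
Set B = {3, 7, 14, 15, 20} has 5 elements.
|A × B| = |A| × |B| = 2 × 5 = 10

10


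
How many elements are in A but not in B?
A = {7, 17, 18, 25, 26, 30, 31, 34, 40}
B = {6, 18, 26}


Set A = {7, 17, 18, 25, 26, 30, 31, 34, 40}
Set B = {6, 18, 26}
A \ B = {7, 17, 25, 30, 31, 34, 40}
|A \ B| = 7

7


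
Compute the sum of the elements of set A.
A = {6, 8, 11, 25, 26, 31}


Set A = {6, 8, 11, 25, 26, 31}
Sum = 6 + 8 + 11 + 25 + 26 + 31 = 107

107


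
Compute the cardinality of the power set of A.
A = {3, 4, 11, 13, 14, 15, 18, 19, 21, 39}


Set A = {3, 4, 11, 13, 14, 15, 18, 19, 21, 39}
|A| = 10
The power set P(A) contains all subsets of A.
|P(A)| = 2^|A| = 2^10 = 1024

1024


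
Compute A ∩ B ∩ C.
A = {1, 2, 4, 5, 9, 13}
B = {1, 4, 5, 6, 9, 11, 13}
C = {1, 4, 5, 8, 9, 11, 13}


Set A = {1, 2, 4, 5, 9, 13}
Set B = {1, 4, 5, 6, 9, 11, 13}
Set C = {1, 4, 5, 8, 9, 11, 13}
First, A ∩ B = {1, 4, 5, 9, 13}
Then, (A ∩ B) ∩ C = {1, 4, 5, 9, 13}

{1, 4, 5, 9, 13}


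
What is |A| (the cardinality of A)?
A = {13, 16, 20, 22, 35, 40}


Set A = {13, 16, 20, 22, 35, 40}
Listing elements: 13, 16, 20, 22, 35, 40
Counting: 6 elements
|A| = 6

6


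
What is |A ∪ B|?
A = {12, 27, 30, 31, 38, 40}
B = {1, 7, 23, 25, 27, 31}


Set A = {12, 27, 30, 31, 38, 40}, |A| = 6
Set B = {1, 7, 23, 25, 27, 31}, |B| = 6
A ∩ B = {27, 31}, |A ∩ B| = 2
|A ∪ B| = |A| + |B| - |A ∩ B| = 6 + 6 - 2 = 10

10


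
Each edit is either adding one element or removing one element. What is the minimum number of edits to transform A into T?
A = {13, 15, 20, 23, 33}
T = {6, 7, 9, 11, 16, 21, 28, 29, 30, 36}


Set A = {13, 15, 20, 23, 33}
Set T = {6, 7, 9, 11, 16, 21, 28, 29, 30, 36}
Elements to remove from A (in A, not in T): {13, 15, 20, 23, 33} → 5 removals
Elements to add to A (in T, not in A): {6, 7, 9, 11, 16, 21, 28, 29, 30, 36} → 10 additions
Total edits = 5 + 10 = 15

15


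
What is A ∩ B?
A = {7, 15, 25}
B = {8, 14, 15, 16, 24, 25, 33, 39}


Set A = {7, 15, 25}
Set B = {8, 14, 15, 16, 24, 25, 33, 39}
A ∩ B includes only elements in both sets.
Check each element of A against B:
7 ✗, 15 ✓, 25 ✓
A ∩ B = {15, 25}

{15, 25}


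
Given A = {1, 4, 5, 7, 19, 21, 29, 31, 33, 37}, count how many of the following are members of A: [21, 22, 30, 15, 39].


Set A = {1, 4, 5, 7, 19, 21, 29, 31, 33, 37}
Candidates: [21, 22, 30, 15, 39]
Check each candidate:
21 ∈ A, 22 ∉ A, 30 ∉ A, 15 ∉ A, 39 ∉ A
Count of candidates in A: 1

1


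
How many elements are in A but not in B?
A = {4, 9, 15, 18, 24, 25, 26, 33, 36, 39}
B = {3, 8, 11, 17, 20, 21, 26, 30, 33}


Set A = {4, 9, 15, 18, 24, 25, 26, 33, 36, 39}
Set B = {3, 8, 11, 17, 20, 21, 26, 30, 33}
A \ B = {4, 9, 15, 18, 24, 25, 36, 39}
|A \ B| = 8

8


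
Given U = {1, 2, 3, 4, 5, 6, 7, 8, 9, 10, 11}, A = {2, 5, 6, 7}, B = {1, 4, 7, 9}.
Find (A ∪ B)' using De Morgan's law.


U = {1, 2, 3, 4, 5, 6, 7, 8, 9, 10, 11}
A = {2, 5, 6, 7}, B = {1, 4, 7, 9}
A ∪ B = {1, 2, 4, 5, 6, 7, 9}
(A ∪ B)' = U \ (A ∪ B) = {3, 8, 10, 11}
Verification via A' ∩ B': A' = {1, 3, 4, 8, 9, 10, 11}, B' = {2, 3, 5, 6, 8, 10, 11}
A' ∩ B' = {3, 8, 10, 11} ✓

{3, 8, 10, 11}


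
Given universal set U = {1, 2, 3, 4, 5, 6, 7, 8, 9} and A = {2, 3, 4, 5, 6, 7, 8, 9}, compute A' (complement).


Universal set U = {1, 2, 3, 4, 5, 6, 7, 8, 9}
Set A = {2, 3, 4, 5, 6, 7, 8, 9}
A' = U \ A = elements in U but not in A
Checking each element of U:
1 (not in A, include), 2 (in A, exclude), 3 (in A, exclude), 4 (in A, exclude), 5 (in A, exclude), 6 (in A, exclude), 7 (in A, exclude), 8 (in A, exclude), 9 (in A, exclude)
A' = {1}

{1}


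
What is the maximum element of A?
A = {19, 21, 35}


Set A = {19, 21, 35}
Elements in ascending order: 19, 21, 35
The largest element is 35.

35


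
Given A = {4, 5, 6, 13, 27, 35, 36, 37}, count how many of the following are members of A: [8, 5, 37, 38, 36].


Set A = {4, 5, 6, 13, 27, 35, 36, 37}
Candidates: [8, 5, 37, 38, 36]
Check each candidate:
8 ∉ A, 5 ∈ A, 37 ∈ A, 38 ∉ A, 36 ∈ A
Count of candidates in A: 3

3


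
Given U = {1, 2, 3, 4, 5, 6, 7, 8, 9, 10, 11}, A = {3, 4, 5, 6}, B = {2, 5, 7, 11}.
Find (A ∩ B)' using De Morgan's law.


U = {1, 2, 3, 4, 5, 6, 7, 8, 9, 10, 11}
A = {3, 4, 5, 6}, B = {2, 5, 7, 11}
A ∩ B = {5}
(A ∩ B)' = U \ (A ∩ B) = {1, 2, 3, 4, 6, 7, 8, 9, 10, 11}
Verification via A' ∪ B': A' = {1, 2, 7, 8, 9, 10, 11}, B' = {1, 3, 4, 6, 8, 9, 10}
A' ∪ B' = {1, 2, 3, 4, 6, 7, 8, 9, 10, 11} ✓

{1, 2, 3, 4, 6, 7, 8, 9, 10, 11}


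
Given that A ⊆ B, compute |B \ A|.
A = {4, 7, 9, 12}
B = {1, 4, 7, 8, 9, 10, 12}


Set A = {4, 7, 9, 12}, |A| = 4
Set B = {1, 4, 7, 8, 9, 10, 12}, |B| = 7
Since A ⊆ B: B \ A = {1, 8, 10}
|B| - |A| = 7 - 4 = 3

3


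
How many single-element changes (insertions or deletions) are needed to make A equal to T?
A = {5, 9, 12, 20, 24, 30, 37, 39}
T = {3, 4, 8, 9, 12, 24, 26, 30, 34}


Set A = {5, 9, 12, 20, 24, 30, 37, 39}
Set T = {3, 4, 8, 9, 12, 24, 26, 30, 34}
Elements to remove from A (in A, not in T): {5, 20, 37, 39} → 4 removals
Elements to add to A (in T, not in A): {3, 4, 8, 26, 34} → 5 additions
Total edits = 4 + 5 = 9

9


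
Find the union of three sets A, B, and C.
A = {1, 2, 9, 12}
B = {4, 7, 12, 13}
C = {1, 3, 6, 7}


Set A = {1, 2, 9, 12}
Set B = {4, 7, 12, 13}
Set C = {1, 3, 6, 7}
First, A ∪ B = {1, 2, 4, 7, 9, 12, 13}
Then, (A ∪ B) ∪ C = {1, 2, 3, 4, 6, 7, 9, 12, 13}

{1, 2, 3, 4, 6, 7, 9, 12, 13}


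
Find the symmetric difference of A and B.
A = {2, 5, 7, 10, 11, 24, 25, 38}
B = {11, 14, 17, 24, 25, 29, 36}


Set A = {2, 5, 7, 10, 11, 24, 25, 38}
Set B = {11, 14, 17, 24, 25, 29, 36}
A △ B = (A \ B) ∪ (B \ A)
Elements in A but not B: {2, 5, 7, 10, 38}
Elements in B but not A: {14, 17, 29, 36}
A △ B = {2, 5, 7, 10, 14, 17, 29, 36, 38}

{2, 5, 7, 10, 14, 17, 29, 36, 38}


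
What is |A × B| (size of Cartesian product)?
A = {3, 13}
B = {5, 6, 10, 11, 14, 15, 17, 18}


Set A = {3, 13} has 2 elements.
Set B = {5, 6, 10, 11, 14, 15, 17, 18} has 8 elements.
|A × B| = |A| × |B| = 2 × 8 = 16

16


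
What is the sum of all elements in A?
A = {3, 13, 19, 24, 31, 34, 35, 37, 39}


Set A = {3, 13, 19, 24, 31, 34, 35, 37, 39}
Sum = 3 + 13 + 19 + 24 + 31 + 34 + 35 + 37 + 39 = 235

235


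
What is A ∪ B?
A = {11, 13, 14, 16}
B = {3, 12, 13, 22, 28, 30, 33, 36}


Set A = {11, 13, 14, 16}
Set B = {3, 12, 13, 22, 28, 30, 33, 36}
A ∪ B includes all elements in either set.
Elements from A: {11, 13, 14, 16}
Elements from B not already included: {3, 12, 22, 28, 30, 33, 36}
A ∪ B = {3, 11, 12, 13, 14, 16, 22, 28, 30, 33, 36}

{3, 11, 12, 13, 14, 16, 22, 28, 30, 33, 36}


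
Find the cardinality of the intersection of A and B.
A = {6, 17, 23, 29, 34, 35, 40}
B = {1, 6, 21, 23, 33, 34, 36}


Set A = {6, 17, 23, 29, 34, 35, 40}
Set B = {1, 6, 21, 23, 33, 34, 36}
A ∩ B = {6, 23, 34}
|A ∩ B| = 3

3


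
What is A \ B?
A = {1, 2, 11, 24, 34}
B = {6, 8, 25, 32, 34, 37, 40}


Set A = {1, 2, 11, 24, 34}
Set B = {6, 8, 25, 32, 34, 37, 40}
A \ B includes elements in A that are not in B.
Check each element of A:
1 (not in B, keep), 2 (not in B, keep), 11 (not in B, keep), 24 (not in B, keep), 34 (in B, remove)
A \ B = {1, 2, 11, 24}

{1, 2, 11, 24}


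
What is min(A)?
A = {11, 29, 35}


Set A = {11, 29, 35}
Elements in ascending order: 11, 29, 35
The smallest element is 11.

11


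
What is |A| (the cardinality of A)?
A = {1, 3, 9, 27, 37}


Set A = {1, 3, 9, 27, 37}
Listing elements: 1, 3, 9, 27, 37
Counting: 5 elements
|A| = 5

5


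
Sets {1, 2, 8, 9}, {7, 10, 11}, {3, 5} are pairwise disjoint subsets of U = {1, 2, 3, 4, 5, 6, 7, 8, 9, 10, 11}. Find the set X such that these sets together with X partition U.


U = {1, 2, 3, 4, 5, 6, 7, 8, 9, 10, 11}
Shown blocks: {1, 2, 8, 9}, {7, 10, 11}, {3, 5}
A partition's blocks are pairwise disjoint and cover U, so the missing block = U \ (union of shown blocks).
Union of shown blocks: {1, 2, 3, 5, 7, 8, 9, 10, 11}
Missing block = U \ (union) = {4, 6}

{4, 6}


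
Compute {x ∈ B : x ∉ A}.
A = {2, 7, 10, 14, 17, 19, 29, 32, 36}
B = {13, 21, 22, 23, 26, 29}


Set A = {2, 7, 10, 14, 17, 19, 29, 32, 36}
Set B = {13, 21, 22, 23, 26, 29}
Check each element of B against A:
13 ∉ A (include), 21 ∉ A (include), 22 ∉ A (include), 23 ∉ A (include), 26 ∉ A (include), 29 ∈ A
Elements of B not in A: {13, 21, 22, 23, 26}

{13, 21, 22, 23, 26}


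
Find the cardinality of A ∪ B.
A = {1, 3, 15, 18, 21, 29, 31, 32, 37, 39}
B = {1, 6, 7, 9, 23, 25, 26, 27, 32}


Set A = {1, 3, 15, 18, 21, 29, 31, 32, 37, 39}, |A| = 10
Set B = {1, 6, 7, 9, 23, 25, 26, 27, 32}, |B| = 9
A ∩ B = {1, 32}, |A ∩ B| = 2
|A ∪ B| = |A| + |B| - |A ∩ B| = 10 + 9 - 2 = 17

17


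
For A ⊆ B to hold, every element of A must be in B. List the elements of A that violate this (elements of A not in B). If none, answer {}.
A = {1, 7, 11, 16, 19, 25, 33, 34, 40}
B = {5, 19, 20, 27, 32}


Set A = {1, 7, 11, 16, 19, 25, 33, 34, 40}
Set B = {5, 19, 20, 27, 32}
Check each element of A against B:
1 ∉ B (include), 7 ∉ B (include), 11 ∉ B (include), 16 ∉ B (include), 19 ∈ B, 25 ∉ B (include), 33 ∉ B (include), 34 ∉ B (include), 40 ∉ B (include)
Elements of A not in B: {1, 7, 11, 16, 25, 33, 34, 40}

{1, 7, 11, 16, 25, 33, 34, 40}


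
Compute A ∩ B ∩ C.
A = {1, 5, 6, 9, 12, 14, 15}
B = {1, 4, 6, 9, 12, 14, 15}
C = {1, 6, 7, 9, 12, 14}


Set A = {1, 5, 6, 9, 12, 14, 15}
Set B = {1, 4, 6, 9, 12, 14, 15}
Set C = {1, 6, 7, 9, 12, 14}
First, A ∩ B = {1, 6, 9, 12, 14, 15}
Then, (A ∩ B) ∩ C = {1, 6, 9, 12, 14}

{1, 6, 9, 12, 14}


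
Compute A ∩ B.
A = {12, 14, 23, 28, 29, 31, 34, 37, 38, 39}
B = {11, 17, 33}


Set A = {12, 14, 23, 28, 29, 31, 34, 37, 38, 39}
Set B = {11, 17, 33}
A ∩ B includes only elements in both sets.
Check each element of A against B:
12 ✗, 14 ✗, 23 ✗, 28 ✗, 29 ✗, 31 ✗, 34 ✗, 37 ✗, 38 ✗, 39 ✗
A ∩ B = {}

{}


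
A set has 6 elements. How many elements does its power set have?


The set has 6 elements.
The power set contains all possible subsets.
|P(A)| = 2^|A| = 2^6 = 64

64


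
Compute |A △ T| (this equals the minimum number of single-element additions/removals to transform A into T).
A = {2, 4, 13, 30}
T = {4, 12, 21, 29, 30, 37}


Set A = {2, 4, 13, 30}
Set T = {4, 12, 21, 29, 30, 37}
Elements to remove from A (in A, not in T): {2, 13} → 2 removals
Elements to add to A (in T, not in A): {12, 21, 29, 37} → 4 additions
Total edits = 2 + 4 = 6

6


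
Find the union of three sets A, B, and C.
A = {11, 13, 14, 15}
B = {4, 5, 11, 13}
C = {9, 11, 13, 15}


Set A = {11, 13, 14, 15}
Set B = {4, 5, 11, 13}
Set C = {9, 11, 13, 15}
First, A ∪ B = {4, 5, 11, 13, 14, 15}
Then, (A ∪ B) ∪ C = {4, 5, 9, 11, 13, 14, 15}

{4, 5, 9, 11, 13, 14, 15}


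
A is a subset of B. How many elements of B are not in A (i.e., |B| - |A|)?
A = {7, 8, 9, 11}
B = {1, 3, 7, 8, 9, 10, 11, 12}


Set A = {7, 8, 9, 11}, |A| = 4
Set B = {1, 3, 7, 8, 9, 10, 11, 12}, |B| = 8
Since A ⊆ B: B \ A = {1, 3, 10, 12}
|B| - |A| = 8 - 4 = 4

4


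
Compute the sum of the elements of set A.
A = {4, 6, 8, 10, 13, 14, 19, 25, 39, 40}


Set A = {4, 6, 8, 10, 13, 14, 19, 25, 39, 40}
Sum = 4 + 6 + 8 + 10 + 13 + 14 + 19 + 25 + 39 + 40 = 178

178


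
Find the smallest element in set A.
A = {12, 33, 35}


Set A = {12, 33, 35}
Elements in ascending order: 12, 33, 35
The smallest element is 12.

12


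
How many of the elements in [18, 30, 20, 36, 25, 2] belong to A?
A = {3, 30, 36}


Set A = {3, 30, 36}
Candidates: [18, 30, 20, 36, 25, 2]
Check each candidate:
18 ∉ A, 30 ∈ A, 20 ∉ A, 36 ∈ A, 25 ∉ A, 2 ∉ A
Count of candidates in A: 2

2


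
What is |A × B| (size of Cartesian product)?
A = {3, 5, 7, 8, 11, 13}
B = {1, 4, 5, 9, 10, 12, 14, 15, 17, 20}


Set A = {3, 5, 7, 8, 11, 13} has 6 elements.
Set B = {1, 4, 5, 9, 10, 12, 14, 15, 17, 20} has 10 elements.
|A × B| = |A| × |B| = 6 × 10 = 60

60


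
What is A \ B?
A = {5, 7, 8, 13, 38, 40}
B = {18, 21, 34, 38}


Set A = {5, 7, 8, 13, 38, 40}
Set B = {18, 21, 34, 38}
A \ B includes elements in A that are not in B.
Check each element of A:
5 (not in B, keep), 7 (not in B, keep), 8 (not in B, keep), 13 (not in B, keep), 38 (in B, remove), 40 (not in B, keep)
A \ B = {5, 7, 8, 13, 40}

{5, 7, 8, 13, 40}


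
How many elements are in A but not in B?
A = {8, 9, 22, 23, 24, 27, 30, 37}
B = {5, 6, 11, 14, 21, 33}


Set A = {8, 9, 22, 23, 24, 27, 30, 37}
Set B = {5, 6, 11, 14, 21, 33}
A \ B = {8, 9, 22, 23, 24, 27, 30, 37}
|A \ B| = 8

8


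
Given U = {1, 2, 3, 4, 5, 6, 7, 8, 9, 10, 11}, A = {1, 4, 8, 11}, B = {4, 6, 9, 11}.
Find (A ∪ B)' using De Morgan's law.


U = {1, 2, 3, 4, 5, 6, 7, 8, 9, 10, 11}
A = {1, 4, 8, 11}, B = {4, 6, 9, 11}
A ∪ B = {1, 4, 6, 8, 9, 11}
(A ∪ B)' = U \ (A ∪ B) = {2, 3, 5, 7, 10}
Verification via A' ∩ B': A' = {2, 3, 5, 6, 7, 9, 10}, B' = {1, 2, 3, 5, 7, 8, 10}
A' ∩ B' = {2, 3, 5, 7, 10} ✓

{2, 3, 5, 7, 10}


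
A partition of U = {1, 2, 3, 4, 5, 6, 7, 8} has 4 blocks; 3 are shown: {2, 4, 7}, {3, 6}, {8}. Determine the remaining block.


U = {1, 2, 3, 4, 5, 6, 7, 8}
Shown blocks: {2, 4, 7}, {3, 6}, {8}
A partition's blocks are pairwise disjoint and cover U, so the missing block = U \ (union of shown blocks).
Union of shown blocks: {2, 3, 4, 6, 7, 8}
Missing block = U \ (union) = {1, 5}

{1, 5}


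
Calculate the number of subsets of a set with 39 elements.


The set has 39 elements.
The power set contains all possible subsets.
|P(A)| = 2^|A| = 2^39 = 549755813888

549755813888


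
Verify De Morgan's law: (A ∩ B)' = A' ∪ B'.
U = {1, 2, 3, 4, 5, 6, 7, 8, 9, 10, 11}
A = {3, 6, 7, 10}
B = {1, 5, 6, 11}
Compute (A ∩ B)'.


U = {1, 2, 3, 4, 5, 6, 7, 8, 9, 10, 11}
A = {3, 6, 7, 10}, B = {1, 5, 6, 11}
A ∩ B = {6}
(A ∩ B)' = U \ (A ∩ B) = {1, 2, 3, 4, 5, 7, 8, 9, 10, 11}
Verification via A' ∪ B': A' = {1, 2, 4, 5, 8, 9, 11}, B' = {2, 3, 4, 7, 8, 9, 10}
A' ∪ B' = {1, 2, 3, 4, 5, 7, 8, 9, 10, 11} ✓

{1, 2, 3, 4, 5, 7, 8, 9, 10, 11}


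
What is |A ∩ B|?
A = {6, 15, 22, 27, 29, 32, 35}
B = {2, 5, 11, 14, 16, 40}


Set A = {6, 15, 22, 27, 29, 32, 35}
Set B = {2, 5, 11, 14, 16, 40}
A ∩ B = {}
|A ∩ B| = 0

0


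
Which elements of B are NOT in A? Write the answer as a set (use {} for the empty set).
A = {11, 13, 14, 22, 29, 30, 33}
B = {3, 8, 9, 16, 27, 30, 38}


Set A = {11, 13, 14, 22, 29, 30, 33}
Set B = {3, 8, 9, 16, 27, 30, 38}
Check each element of B against A:
3 ∉ A (include), 8 ∉ A (include), 9 ∉ A (include), 16 ∉ A (include), 27 ∉ A (include), 30 ∈ A, 38 ∉ A (include)
Elements of B not in A: {3, 8, 9, 16, 27, 38}

{3, 8, 9, 16, 27, 38}


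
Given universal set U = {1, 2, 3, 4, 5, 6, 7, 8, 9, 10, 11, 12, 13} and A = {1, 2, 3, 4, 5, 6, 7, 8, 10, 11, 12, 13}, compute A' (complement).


Universal set U = {1, 2, 3, 4, 5, 6, 7, 8, 9, 10, 11, 12, 13}
Set A = {1, 2, 3, 4, 5, 6, 7, 8, 10, 11, 12, 13}
A' = U \ A = elements in U but not in A
Checking each element of U:
1 (in A, exclude), 2 (in A, exclude), 3 (in A, exclude), 4 (in A, exclude), 5 (in A, exclude), 6 (in A, exclude), 7 (in A, exclude), 8 (in A, exclude), 9 (not in A, include), 10 (in A, exclude), 11 (in A, exclude), 12 (in A, exclude), 13 (in A, exclude)
A' = {9}

{9}


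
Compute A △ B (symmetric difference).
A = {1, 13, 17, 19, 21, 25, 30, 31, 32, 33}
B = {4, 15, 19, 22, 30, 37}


Set A = {1, 13, 17, 19, 21, 25, 30, 31, 32, 33}
Set B = {4, 15, 19, 22, 30, 37}
A △ B = (A \ B) ∪ (B \ A)
Elements in A but not B: {1, 13, 17, 21, 25, 31, 32, 33}
Elements in B but not A: {4, 15, 22, 37}
A △ B = {1, 4, 13, 15, 17, 21, 22, 25, 31, 32, 33, 37}

{1, 4, 13, 15, 17, 21, 22, 25, 31, 32, 33, 37}


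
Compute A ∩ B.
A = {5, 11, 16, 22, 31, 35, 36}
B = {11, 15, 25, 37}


Set A = {5, 11, 16, 22, 31, 35, 36}
Set B = {11, 15, 25, 37}
A ∩ B includes only elements in both sets.
Check each element of A against B:
5 ✗, 11 ✓, 16 ✗, 22 ✗, 31 ✗, 35 ✗, 36 ✗
A ∩ B = {11}

{11}


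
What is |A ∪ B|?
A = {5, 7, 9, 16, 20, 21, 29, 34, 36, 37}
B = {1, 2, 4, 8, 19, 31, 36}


Set A = {5, 7, 9, 16, 20, 21, 29, 34, 36, 37}, |A| = 10
Set B = {1, 2, 4, 8, 19, 31, 36}, |B| = 7
A ∩ B = {36}, |A ∩ B| = 1
|A ∪ B| = |A| + |B| - |A ∩ B| = 10 + 7 - 1 = 16

16


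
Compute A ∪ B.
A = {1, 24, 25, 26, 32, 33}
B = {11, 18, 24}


Set A = {1, 24, 25, 26, 32, 33}
Set B = {11, 18, 24}
A ∪ B includes all elements in either set.
Elements from A: {1, 24, 25, 26, 32, 33}
Elements from B not already included: {11, 18}
A ∪ B = {1, 11, 18, 24, 25, 26, 32, 33}

{1, 11, 18, 24, 25, 26, 32, 33}


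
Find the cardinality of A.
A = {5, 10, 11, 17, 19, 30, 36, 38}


Set A = {5, 10, 11, 17, 19, 30, 36, 38}
Listing elements: 5, 10, 11, 17, 19, 30, 36, 38
Counting: 8 elements
|A| = 8

8


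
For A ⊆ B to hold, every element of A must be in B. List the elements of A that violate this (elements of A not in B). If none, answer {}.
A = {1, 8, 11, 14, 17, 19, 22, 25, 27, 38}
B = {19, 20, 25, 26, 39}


Set A = {1, 8, 11, 14, 17, 19, 22, 25, 27, 38}
Set B = {19, 20, 25, 26, 39}
Check each element of A against B:
1 ∉ B (include), 8 ∉ B (include), 11 ∉ B (include), 14 ∉ B (include), 17 ∉ B (include), 19 ∈ B, 22 ∉ B (include), 25 ∈ B, 27 ∉ B (include), 38 ∉ B (include)
Elements of A not in B: {1, 8, 11, 14, 17, 22, 27, 38}

{1, 8, 11, 14, 17, 22, 27, 38}


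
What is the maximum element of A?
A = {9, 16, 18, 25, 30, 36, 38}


Set A = {9, 16, 18, 25, 30, 36, 38}
Elements in ascending order: 9, 16, 18, 25, 30, 36, 38
The largest element is 38.

38


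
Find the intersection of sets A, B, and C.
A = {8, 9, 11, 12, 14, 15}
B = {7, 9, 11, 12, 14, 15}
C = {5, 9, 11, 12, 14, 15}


Set A = {8, 9, 11, 12, 14, 15}
Set B = {7, 9, 11, 12, 14, 15}
Set C = {5, 9, 11, 12, 14, 15}
First, A ∩ B = {9, 11, 12, 14, 15}
Then, (A ∩ B) ∩ C = {9, 11, 12, 14, 15}

{9, 11, 12, 14, 15}


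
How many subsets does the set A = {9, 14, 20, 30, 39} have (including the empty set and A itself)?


Set A = {9, 14, 20, 30, 39}
|A| = 5
The power set P(A) contains all subsets of A.
|P(A)| = 2^|A| = 2^5 = 32

32


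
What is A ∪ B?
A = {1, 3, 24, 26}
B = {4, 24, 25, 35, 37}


Set A = {1, 3, 24, 26}
Set B = {4, 24, 25, 35, 37}
A ∪ B includes all elements in either set.
Elements from A: {1, 3, 24, 26}
Elements from B not already included: {4, 25, 35, 37}
A ∪ B = {1, 3, 4, 24, 25, 26, 35, 37}

{1, 3, 4, 24, 25, 26, 35, 37}


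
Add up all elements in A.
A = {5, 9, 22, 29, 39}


Set A = {5, 9, 22, 29, 39}
Sum = 5 + 9 + 22 + 29 + 39 = 104

104


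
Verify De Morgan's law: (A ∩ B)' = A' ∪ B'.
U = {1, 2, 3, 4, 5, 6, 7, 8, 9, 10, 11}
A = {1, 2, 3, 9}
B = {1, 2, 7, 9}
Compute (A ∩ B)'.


U = {1, 2, 3, 4, 5, 6, 7, 8, 9, 10, 11}
A = {1, 2, 3, 9}, B = {1, 2, 7, 9}
A ∩ B = {1, 2, 9}
(A ∩ B)' = U \ (A ∩ B) = {3, 4, 5, 6, 7, 8, 10, 11}
Verification via A' ∪ B': A' = {4, 5, 6, 7, 8, 10, 11}, B' = {3, 4, 5, 6, 8, 10, 11}
A' ∪ B' = {3, 4, 5, 6, 7, 8, 10, 11} ✓

{3, 4, 5, 6, 7, 8, 10, 11}


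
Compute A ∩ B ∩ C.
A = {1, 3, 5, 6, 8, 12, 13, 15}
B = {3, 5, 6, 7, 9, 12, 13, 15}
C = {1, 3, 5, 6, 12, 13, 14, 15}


Set A = {1, 3, 5, 6, 8, 12, 13, 15}
Set B = {3, 5, 6, 7, 9, 12, 13, 15}
Set C = {1, 3, 5, 6, 12, 13, 14, 15}
First, A ∩ B = {3, 5, 6, 12, 13, 15}
Then, (A ∩ B) ∩ C = {3, 5, 6, 12, 13, 15}

{3, 5, 6, 12, 13, 15}


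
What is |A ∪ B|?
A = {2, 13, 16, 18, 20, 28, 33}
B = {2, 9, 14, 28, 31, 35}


Set A = {2, 13, 16, 18, 20, 28, 33}, |A| = 7
Set B = {2, 9, 14, 28, 31, 35}, |B| = 6
A ∩ B = {2, 28}, |A ∩ B| = 2
|A ∪ B| = |A| + |B| - |A ∩ B| = 7 + 6 - 2 = 11

11


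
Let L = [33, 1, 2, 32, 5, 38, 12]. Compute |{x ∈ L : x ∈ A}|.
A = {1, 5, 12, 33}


Set A = {1, 5, 12, 33}
Candidates: [33, 1, 2, 32, 5, 38, 12]
Check each candidate:
33 ∈ A, 1 ∈ A, 2 ∉ A, 32 ∉ A, 5 ∈ A, 38 ∉ A, 12 ∈ A
Count of candidates in A: 4

4


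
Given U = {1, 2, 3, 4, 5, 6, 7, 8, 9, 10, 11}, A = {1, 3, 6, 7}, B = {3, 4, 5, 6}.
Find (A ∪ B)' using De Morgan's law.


U = {1, 2, 3, 4, 5, 6, 7, 8, 9, 10, 11}
A = {1, 3, 6, 7}, B = {3, 4, 5, 6}
A ∪ B = {1, 3, 4, 5, 6, 7}
(A ∪ B)' = U \ (A ∪ B) = {2, 8, 9, 10, 11}
Verification via A' ∩ B': A' = {2, 4, 5, 8, 9, 10, 11}, B' = {1, 2, 7, 8, 9, 10, 11}
A' ∩ B' = {2, 8, 9, 10, 11} ✓

{2, 8, 9, 10, 11}


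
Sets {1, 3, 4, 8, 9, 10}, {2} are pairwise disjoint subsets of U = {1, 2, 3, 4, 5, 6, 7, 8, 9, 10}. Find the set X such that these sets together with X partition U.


U = {1, 2, 3, 4, 5, 6, 7, 8, 9, 10}
Shown blocks: {1, 3, 4, 8, 9, 10}, {2}
A partition's blocks are pairwise disjoint and cover U, so the missing block = U \ (union of shown blocks).
Union of shown blocks: {1, 2, 3, 4, 8, 9, 10}
Missing block = U \ (union) = {5, 6, 7}

{5, 6, 7}


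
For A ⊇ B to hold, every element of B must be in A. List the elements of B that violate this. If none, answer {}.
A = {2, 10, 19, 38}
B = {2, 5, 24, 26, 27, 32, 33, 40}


Set A = {2, 10, 19, 38}
Set B = {2, 5, 24, 26, 27, 32, 33, 40}
Check each element of B against A:
2 ∈ A, 5 ∉ A (include), 24 ∉ A (include), 26 ∉ A (include), 27 ∉ A (include), 32 ∉ A (include), 33 ∉ A (include), 40 ∉ A (include)
Elements of B not in A: {5, 24, 26, 27, 32, 33, 40}

{5, 24, 26, 27, 32, 33, 40}


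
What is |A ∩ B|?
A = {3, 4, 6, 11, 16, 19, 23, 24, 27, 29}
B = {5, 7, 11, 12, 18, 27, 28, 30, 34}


Set A = {3, 4, 6, 11, 16, 19, 23, 24, 27, 29}
Set B = {5, 7, 11, 12, 18, 27, 28, 30, 34}
A ∩ B = {11, 27}
|A ∩ B| = 2

2


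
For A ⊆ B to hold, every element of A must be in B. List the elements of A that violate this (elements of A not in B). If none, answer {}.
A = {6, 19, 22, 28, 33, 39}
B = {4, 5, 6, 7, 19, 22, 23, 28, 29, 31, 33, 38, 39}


Set A = {6, 19, 22, 28, 33, 39}
Set B = {4, 5, 6, 7, 19, 22, 23, 28, 29, 31, 33, 38, 39}
Check each element of A against B:
6 ∈ B, 19 ∈ B, 22 ∈ B, 28 ∈ B, 33 ∈ B, 39 ∈ B
Elements of A not in B: {}

{}


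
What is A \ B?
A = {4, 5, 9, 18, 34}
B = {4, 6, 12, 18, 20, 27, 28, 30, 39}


Set A = {4, 5, 9, 18, 34}
Set B = {4, 6, 12, 18, 20, 27, 28, 30, 39}
A \ B includes elements in A that are not in B.
Check each element of A:
4 (in B, remove), 5 (not in B, keep), 9 (not in B, keep), 18 (in B, remove), 34 (not in B, keep)
A \ B = {5, 9, 34}

{5, 9, 34}


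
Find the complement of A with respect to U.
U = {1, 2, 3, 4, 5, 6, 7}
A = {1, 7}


Universal set U = {1, 2, 3, 4, 5, 6, 7}
Set A = {1, 7}
A' = U \ A = elements in U but not in A
Checking each element of U:
1 (in A, exclude), 2 (not in A, include), 3 (not in A, include), 4 (not in A, include), 5 (not in A, include), 6 (not in A, include), 7 (in A, exclude)
A' = {2, 3, 4, 5, 6}

{2, 3, 4, 5, 6}


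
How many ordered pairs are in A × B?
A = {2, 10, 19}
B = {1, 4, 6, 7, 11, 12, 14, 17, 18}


Set A = {2, 10, 19} has 3 elements.
Set B = {1, 4, 6, 7, 11, 12, 14, 17, 18} has 9 elements.
|A × B| = |A| × |B| = 3 × 9 = 27

27


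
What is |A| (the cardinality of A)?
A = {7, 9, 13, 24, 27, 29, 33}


Set A = {7, 9, 13, 24, 27, 29, 33}
Listing elements: 7, 9, 13, 24, 27, 29, 33
Counting: 7 elements
|A| = 7

7


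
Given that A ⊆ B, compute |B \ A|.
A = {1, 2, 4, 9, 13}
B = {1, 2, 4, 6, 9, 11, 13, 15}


Set A = {1, 2, 4, 9, 13}, |A| = 5
Set B = {1, 2, 4, 6, 9, 11, 13, 15}, |B| = 8
Since A ⊆ B: B \ A = {6, 11, 15}
|B| - |A| = 8 - 5 = 3

3


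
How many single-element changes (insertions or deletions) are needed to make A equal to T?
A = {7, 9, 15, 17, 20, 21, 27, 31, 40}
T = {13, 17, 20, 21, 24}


Set A = {7, 9, 15, 17, 20, 21, 27, 31, 40}
Set T = {13, 17, 20, 21, 24}
Elements to remove from A (in A, not in T): {7, 9, 15, 27, 31, 40} → 6 removals
Elements to add to A (in T, not in A): {13, 24} → 2 additions
Total edits = 6 + 2 = 8

8


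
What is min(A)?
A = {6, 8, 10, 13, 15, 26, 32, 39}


Set A = {6, 8, 10, 13, 15, 26, 32, 39}
Elements in ascending order: 6, 8, 10, 13, 15, 26, 32, 39
The smallest element is 6.

6


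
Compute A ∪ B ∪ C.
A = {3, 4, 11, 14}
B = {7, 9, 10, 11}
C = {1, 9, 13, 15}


Set A = {3, 4, 11, 14}
Set B = {7, 9, 10, 11}
Set C = {1, 9, 13, 15}
First, A ∪ B = {3, 4, 7, 9, 10, 11, 14}
Then, (A ∪ B) ∪ C = {1, 3, 4, 7, 9, 10, 11, 13, 14, 15}

{1, 3, 4, 7, 9, 10, 11, 13, 14, 15}


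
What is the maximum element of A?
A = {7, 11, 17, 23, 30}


Set A = {7, 11, 17, 23, 30}
Elements in ascending order: 7, 11, 17, 23, 30
The largest element is 30.

30


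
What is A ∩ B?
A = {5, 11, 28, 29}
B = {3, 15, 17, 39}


Set A = {5, 11, 28, 29}
Set B = {3, 15, 17, 39}
A ∩ B includes only elements in both sets.
Check each element of A against B:
5 ✗, 11 ✗, 28 ✗, 29 ✗
A ∩ B = {}

{}


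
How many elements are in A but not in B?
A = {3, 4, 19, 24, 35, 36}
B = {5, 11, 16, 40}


Set A = {3, 4, 19, 24, 35, 36}
Set B = {5, 11, 16, 40}
A \ B = {3, 4, 19, 24, 35, 36}
|A \ B| = 6

6


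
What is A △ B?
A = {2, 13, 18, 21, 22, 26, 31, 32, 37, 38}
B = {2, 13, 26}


Set A = {2, 13, 18, 21, 22, 26, 31, 32, 37, 38}
Set B = {2, 13, 26}
A △ B = (A \ B) ∪ (B \ A)
Elements in A but not B: {18, 21, 22, 31, 32, 37, 38}
Elements in B but not A: {}
A △ B = {18, 21, 22, 31, 32, 37, 38}

{18, 21, 22, 31, 32, 37, 38}


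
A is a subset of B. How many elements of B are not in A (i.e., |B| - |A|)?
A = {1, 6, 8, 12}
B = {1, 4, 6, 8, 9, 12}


Set A = {1, 6, 8, 12}, |A| = 4
Set B = {1, 4, 6, 8, 9, 12}, |B| = 6
Since A ⊆ B: B \ A = {4, 9}
|B| - |A| = 6 - 4 = 2

2


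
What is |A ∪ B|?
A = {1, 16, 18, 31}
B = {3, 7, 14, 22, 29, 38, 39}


Set A = {1, 16, 18, 31}, |A| = 4
Set B = {3, 7, 14, 22, 29, 38, 39}, |B| = 7
A ∩ B = {}, |A ∩ B| = 0
|A ∪ B| = |A| + |B| - |A ∩ B| = 4 + 7 - 0 = 11

11


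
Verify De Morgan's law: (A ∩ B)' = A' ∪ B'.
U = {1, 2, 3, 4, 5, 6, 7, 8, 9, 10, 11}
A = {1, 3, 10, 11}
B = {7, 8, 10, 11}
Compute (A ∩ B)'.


U = {1, 2, 3, 4, 5, 6, 7, 8, 9, 10, 11}
A = {1, 3, 10, 11}, B = {7, 8, 10, 11}
A ∩ B = {10, 11}
(A ∩ B)' = U \ (A ∩ B) = {1, 2, 3, 4, 5, 6, 7, 8, 9}
Verification via A' ∪ B': A' = {2, 4, 5, 6, 7, 8, 9}, B' = {1, 2, 3, 4, 5, 6, 9}
A' ∪ B' = {1, 2, 3, 4, 5, 6, 7, 8, 9} ✓

{1, 2, 3, 4, 5, 6, 7, 8, 9}


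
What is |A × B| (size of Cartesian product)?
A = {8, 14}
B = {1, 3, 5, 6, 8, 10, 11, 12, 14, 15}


Set A = {8, 14} has 2 elements.
Set B = {1, 3, 5, 6, 8, 10, 11, 12, 14, 15} has 10 elements.
|A × B| = |A| × |B| = 2 × 10 = 20

20
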